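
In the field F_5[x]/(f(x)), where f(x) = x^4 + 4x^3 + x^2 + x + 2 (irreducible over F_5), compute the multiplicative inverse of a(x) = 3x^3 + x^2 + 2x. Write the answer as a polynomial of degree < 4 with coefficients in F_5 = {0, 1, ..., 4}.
a(x)^(-1) ≡ 4x^3 + 2 (mod f(x))

Since f is irreducible over F_5, F_5[x]/(f) is a field and a(x) ≠ 0 has an inverse. Apply the extended Euclidean algorithm to f(x) and a(x) in F_5[x]: f(x) = (2x + 4)·a(x) + (3x^2 + 3x + 2);  a(x) = (x + 1)·(3x^2 + 3x + 2) + (2x + 3);  (3x^2 + 3x + 2) = (4x + 3)·(2x + 3) + (3). The last nonzero remainder is the constant 3 = gcd(f, a) in F_5. Back-substituting through the division chain expresses 3 = s(x)·a(x) + t(x)·f(x) with s(x) ≡ 2x^3 + 1 (mod f), so (2x^3 + 1)·a(x) ≡ 3 (mod f). Multiplying by 3^(-1) ≡ 2 in F_5 gives a(x)^(-1) ≡ 2·(2x^3 + 1) ≡ 4x^3 + 2 (mod f). Check: (3x^3 + x^2 + 2x)·(4x^3 + 2) = 2x^6 + 4x^5 + 3x^4 + x^3 + 2x^2 + 4x ≡ 1 (mod x^4 + 4x^3 + x^2 + x + 2).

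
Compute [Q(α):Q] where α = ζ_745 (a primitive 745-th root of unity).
[Q(α):Q] = 592

The minimal polynomial of ζ_745 over Q is the 745-th cyclotomic polynomial Φ_745(x), which is irreducible over Q and has degree φ(745) = 592. Hence [Q(α):Q] = φ(745) = 592.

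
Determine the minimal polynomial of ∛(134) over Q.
m_α(x) = x^3 - 134

α satisfies α^3 = 134, so x^3 - 134 annihilates α. By the rational root test, a rational root p/q (in lowest terms) of x^3 - 134 would satisfy p^3 = 134 q^3, forcing q = 1 and p^3 = 134; but 134 is not a perfect cube, contradiction. A monic cubic over Q with no rational root is irreducible (any nontrivial factorization would include a linear factor). Hence x^3 - 134 is the minimal polynomial of α, and in particular [Q(α):Q] = 3.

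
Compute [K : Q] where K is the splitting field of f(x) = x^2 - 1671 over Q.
[K : Q] = 2

f(x) = x^2 - 1671 factors as (x - √1671)(x + √1671). The splitting field is K = Q(√1671). Since 1671 is squarefree and > 1, it is not a perfect square, so x^2 - 1671 is irreducible over Q and [Q(√1671) : Q] = 2. Hence [K : Q] = 2.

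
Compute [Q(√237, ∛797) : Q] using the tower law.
[Q(√237, ∛797) : Q] = 6

Let L = Q(√237, ∛797). Since Q(√237) ⊂ L and [Q(√237):Q] = 2, the tower law gives 2 | [L:Q]. Likewise Q(∛797) ⊂ L with [Q(∛797):Q] = 3 (because 797 is not a perfect cube), so 3 | [L:Q]. As gcd(2,3) = 1, [L:Q] is divisible by 6. Conversely L is generated over Q by √237 and ∛797, so [L:Q] ≤ 2·3 = 6. Therefore [Q(√237, ∛797) : Q] = 6.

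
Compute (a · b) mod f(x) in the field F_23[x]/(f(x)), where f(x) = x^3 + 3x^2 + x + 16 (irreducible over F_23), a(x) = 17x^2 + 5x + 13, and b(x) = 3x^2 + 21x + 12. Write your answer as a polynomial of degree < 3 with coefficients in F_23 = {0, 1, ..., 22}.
a · b ≡ 8x^2 + 11x + 10 (mod f(x))

Multiply in F_23[x]: a(x)·b(x) = (17x^2 + 5x + 13)·(3x^2 + 21x + 12) = 5x^4 + 4x^3 + 3x^2 + 11x + 18. This has degree ≥ 3, so divide by f(x) over F_23: 5x^4 + 4x^3 + 3x^2 + 11x + 18 = (5x + 12)·(x^3 + 3x^2 + x + 16) + (8x^2 + 11x + 10). Hence a·b ≡ 8x^2 + 11x + 10 (mod f). (F_23[x]/(f) is a field with 23^3 = 12167 elements since f is irreducible of degree 3.)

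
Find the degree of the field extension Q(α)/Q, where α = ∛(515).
[Q(α):Q] = 3

The minimal polynomial of α is x^3 - 515, irreducible over Q since 515 is not a perfect cube (so x^3 - 515 has no rational root). Hence [Q(α):Q] = deg(m_α) = 3.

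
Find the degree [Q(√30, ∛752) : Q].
[Q(√30, ∛752) : Q] = 6

Let L = Q(√30, ∛752). Since Q(√30) ⊂ L and [Q(√30):Q] = 2, the tower law gives 2 | [L:Q]. Likewise Q(∛752) ⊂ L with [Q(∛752):Q] = 3 (because 752 is not a perfect cube), so 3 | [L:Q]. As gcd(2,3) = 1, [L:Q] is divisible by 6. Conversely L is generated over Q by √30 and ∛752, so [L:Q] ≤ 2·3 = 6. Therefore [Q(√30, ∛752) : Q] = 6.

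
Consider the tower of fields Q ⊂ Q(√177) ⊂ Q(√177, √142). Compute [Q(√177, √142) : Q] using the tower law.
[Q(√177, √142) : Q] = 4

[Q(√177):Q] = 2 (min poly x^2 - 177, irreducible since 177 is squarefree > 1). For the top step, suppose √142 ∈ Q(√177), say √142 = c + d√177 with c, d ∈ Q. Squaring: 142 = c^2 + 177d^2 + 2cd√177. Since √177 ∉ Q this forces 2cd = 0. If d = 0 then √142 = c ∈ Q, contradicting 142 squarefree > 1. If c = 0 then 142 = 177d^2, so 177·142 = (177d)^2 is a perfect square in Q — but 177·142 = 25134 is not a perfect square (since 177 and 142 are distinct squarefree integers). Contradiction. Hence √142 ∉ Q(√177), so x^2 - 142 stays irreducible over Q(√177) and [Q(√177, √142) : Q(√177)] = 2. By the tower law, [Q(√177, √142) : Q] = 2 · 2 = 4.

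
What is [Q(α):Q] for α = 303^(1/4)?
[Q(α):Q] = 4

α is a root of x^4 - 303. By Eisenstein's criterion at the prime p = 3 (which divides the constant term 303 but p^2 = 9 does not, since 303 is squarefree), x^4 - 303 is irreducible over Q. Hence [Q(α):Q] = 4.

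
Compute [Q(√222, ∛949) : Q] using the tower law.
[Q(√222, ∛949) : Q] = 6

Let L = Q(√222, ∛949). Since Q(√222) ⊂ L and [Q(√222):Q] = 2, the tower law gives 2 | [L:Q]. Likewise Q(∛949) ⊂ L with [Q(∛949):Q] = 3 (because 949 is not a perfect cube), so 3 | [L:Q]. As gcd(2,3) = 1, [L:Q] is divisible by 6. Conversely L is generated over Q by √222 and ∛949, so [L:Q] ≤ 2·3 = 6. Therefore [Q(√222, ∛949) : Q] = 6.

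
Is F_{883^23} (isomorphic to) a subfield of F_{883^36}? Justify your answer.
No: F_{883^23} is not a subfield of F_{883^36}

F_{p^m} embeds in F_{p^n} iff m | n. Here 23 ∤ 36 (since 36 = 1·23 + 13 with remainder 13 ≠ 0), so F_{883^23} is not a subfield of F_{883^36}. Equivalently: if it were, the tower law would give 23 = [F_{883^23}:F_883] dividing [F_{883^36}:F_883] = 36, contradiction.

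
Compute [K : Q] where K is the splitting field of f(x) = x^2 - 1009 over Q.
[K : Q] = 2

f(x) = x^2 - 1009 factors as (x - √1009)(x + √1009). The splitting field is K = Q(√1009). Since 1009 is squarefree and > 1, it is not a perfect square, so x^2 - 1009 is irreducible over Q and [Q(√1009) : Q] = 2. Hence [K : Q] = 2.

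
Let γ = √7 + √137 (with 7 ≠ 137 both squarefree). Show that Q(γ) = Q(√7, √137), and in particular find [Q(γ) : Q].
[Q(γ) : Q] = 4 (equivalently, Q(γ) = Q(√7, √137))

Obviously Q(γ) ⊆ Q(√7, √137), and [Q(√7, √137):Q] = 4 (since 7, 137 are distinct squarefree integers > 1 with 959 not a perfect square). To show equality we compute the minimal polynomial of γ. From γ = √7 + √137: γ^2 = 7 + 2√(959) + 137 = 144 + 2√(959), so γ^2 - 144 = 2√(959); squaring, (γ^2 - 144)^2 = 4·959, i.e. γ^4 - 288γ^2 + 20736 - 3836 = 0, i.e. γ^4 - 288γ^2 + 16900 = 0. So γ is a root of x^4 - 288x^2 + 16900. This polynomial is irreducible over Q: it has no rational root (each ±√7 ± √137 is irrational), and any factorization into two quadratics over Q would force √(959) ∈ Q (pairing opposite roots) or √7, √137 ∈ Q (other pairings), all impossible. Hence [Q(γ):Q] = 4 = [Q(√7, √137):Q], so Q(γ) = Q(√7, √137).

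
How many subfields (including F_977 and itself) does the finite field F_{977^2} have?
F_{977^2} has 2 subfields

The subfields of F_{p^n} are exactly the fields F_{p^d} for d | n (each is the fixed field of the unique index-d subgroup of Gal(F_{p^n}/F_p) ≅ Z/nZ). The divisors of n = 2 are {1, 2}, giving 2 subfields: F_{977^1}, F_{977^2}.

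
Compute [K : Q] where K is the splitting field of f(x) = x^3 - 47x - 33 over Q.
[K : Q] = 6

By the rational root test, any rational root of the monic integer polynomial f(x) = x^3 - 47x - 33 must be an integer dividing the constant term -33, i.e. one of ±{1, 3, 11, 33}. Evaluating: f(1) = -79, f(-1) = 13, f(3) = -147, f(-3) = 81, f(11) = 781, f(-11) = -847, f(33) = 34353, f(-33) = -34419; none is 0, so f has no rational root and is therefore irreducible over Q (a cubic with no linear factor over a field is irreducible). For an irreducible cubic, the Galois group is A_3 or S_3 according as the discriminant disc(f) = -4a^3 - 27b^2 = -4·(-47)^3 - 27·(-33)^2 = 385889 is or is not a square in Q. Here disc(f) = 385889 is not a perfect square in Q, so the Galois group of f over Q is not contained in A_3 and must be all of S_3. The splitting field has degree |S_3| = 6 over Q, so [K : Q] = 6.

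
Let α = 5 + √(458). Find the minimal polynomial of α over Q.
m_α(x) = x^2 - 10x - 433

From α - 5 = √(458), squaring gives (α - 5)^2 = 458, i.e. α^2 - 10α + 25 = 458, so α^2 - 10α - 433 = 0. The discriminant of x^2 - 10x - 433 is (-10)^2 - 4·(-433) = 100 + 1732 = 1832, and 4·(458) is not a perfect square in Q since 458 is squarefree and ≠ 1. Hence x^2 - 10x - 433 is irreducible over Q and is the minimal polynomial of α.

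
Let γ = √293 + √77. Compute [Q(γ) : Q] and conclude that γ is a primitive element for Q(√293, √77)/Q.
[Q(γ) : Q] = 4 (equivalently, Q(γ) = Q(√293, √77))

Obviously Q(γ) ⊆ Q(√293, √77), and [Q(√293, √77):Q] = 4 (since 293, 77 are distinct squarefree integers > 1 with 22561 not a perfect square). To show equality we compute the minimal polynomial of γ. From γ = √293 + √77: γ^2 = 293 + 2√(22561) + 77 = 370 + 2√(22561), so γ^2 - 370 = 2√(22561); squaring, (γ^2 - 370)^2 = 4·22561, i.e. γ^4 - 740γ^2 + 136900 - 90244 = 0, i.e. γ^4 - 740γ^2 + 46656 = 0. So γ is a root of x^4 - 740x^2 + 46656. This polynomial is irreducible over Q: it has no rational root (each ±√293 ± √77 is irrational), and any factorization into two quadratics over Q would force √(22561) ∈ Q (pairing opposite roots) or √293, √77 ∈ Q (other pairings), all impossible. Hence [Q(γ):Q] = 4 = [Q(√293, √77):Q], so Q(γ) = Q(√293, √77).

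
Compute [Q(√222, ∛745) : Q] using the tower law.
[Q(√222, ∛745) : Q] = 6

Let L = Q(√222, ∛745). Since Q(√222) ⊂ L and [Q(√222):Q] = 2, the tower law gives 2 | [L:Q]. Likewise Q(∛745) ⊂ L with [Q(∛745):Q] = 3 (because 745 is not a perfect cube), so 3 | [L:Q]. As gcd(2,3) = 1, [L:Q] is divisible by 6. Conversely L is generated over Q by √222 and ∛745, so [L:Q] ≤ 2·3 = 6. Therefore [Q(√222, ∛745) : Q] = 6.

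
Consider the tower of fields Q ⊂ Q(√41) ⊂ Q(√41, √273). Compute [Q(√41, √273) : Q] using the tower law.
[Q(√41, √273) : Q] = 4

[Q(√41):Q] = 2 (min poly x^2 - 41, irreducible since 41 is squarefree > 1). For the top step, suppose √273 ∈ Q(√41), say √273 = c + d√41 with c, d ∈ Q. Squaring: 273 = c^2 + 41d^2 + 2cd√41. Since √41 ∉ Q this forces 2cd = 0. If d = 0 then √273 = c ∈ Q, contradicting 273 squarefree > 1. If c = 0 then 273 = 41d^2, so 41·273 = (41d)^2 is a perfect square in Q — but 41·273 = 11193 is not a perfect square (since 41 and 273 are distinct squarefree integers). Contradiction. Hence √273 ∉ Q(√41), so x^2 - 273 stays irreducible over Q(√41) and [Q(√41, √273) : Q(√41)] = 2. By the tower law, [Q(√41, √273) : Q] = 2 · 2 = 4.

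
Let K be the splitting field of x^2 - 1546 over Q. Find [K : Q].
[K : Q] = 2

f(x) = x^2 - 1546 factors as (x - √1546)(x + √1546). The splitting field is K = Q(√1546). Since 1546 is squarefree and > 1, it is not a perfect square, so x^2 - 1546 is irreducible over Q and [Q(√1546) : Q] = 2. Hence [K : Q] = 2.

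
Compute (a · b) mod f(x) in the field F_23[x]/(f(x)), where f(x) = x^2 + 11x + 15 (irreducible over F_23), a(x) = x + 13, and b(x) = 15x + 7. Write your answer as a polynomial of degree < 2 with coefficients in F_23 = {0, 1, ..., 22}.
a · b ≡ 14x + 4 (mod f(x))

Multiply in F_23[x]: a(x)·b(x) = (x + 13)·(15x + 7) = 15x^2 + 18x + 22. This has degree ≥ 2, so divide by f(x) over F_23: 15x^2 + 18x + 22 = (15)·(x^2 + 11x + 15) + (14x + 4). Hence a·b ≡ 14x + 4 (mod f). (F_23[x]/(f) is a field with 23^2 = 529 elements since f is irreducible of degree 2.)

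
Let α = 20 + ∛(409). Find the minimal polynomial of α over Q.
m_α(x) = x^3 - 60x^2 + 1200x - 8409

Set β = α - 20 = ∛(409), so β^3 = 409. Then (α - 20)^3 - 409 = 0, i.e. α is a root of g(x) = (x - 20)^3 - 409 = x^3 - 60x^2 + 1200x - 8409. Since g(x) = h(x - 20) where h(x) = x^3 - 409, and h is irreducible over Q (because 409 is not a perfect cube, so h has no rational root, and a monic cubic with no rational root is irreducible), g is also irreducible (irreducibility is preserved under the substitution x → x - 20). Hence m_α(x) = x^3 - 60x^2 + 1200x - 8409.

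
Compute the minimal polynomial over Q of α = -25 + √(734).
m_α(x) = x^2 + 50x - 109

From α + 25 = √(734), squaring gives (α + 25)^2 = 734, i.e. α^2 + 50α + 625 = 734, so α^2 + 50α - 109 = 0. The discriminant of x^2 + 50x - 109 is (50)^2 - 4·(-109) = 2500 + 436 = 2936, and 4·(734) is not a perfect square in Q since 734 is squarefree and ≠ 1. Hence x^2 + 50x - 109 is irreducible over Q and is the minimal polynomial of α.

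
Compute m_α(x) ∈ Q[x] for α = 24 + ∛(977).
m_α(x) = x^3 - 72x^2 + 1728x - 14801

Set β = α - 24 = ∛(977), so β^3 = 977. Then (α - 24)^3 - 977 = 0, i.e. α is a root of g(x) = (x - 24)^3 - 977 = x^3 - 72x^2 + 1728x - 14801. Since g(x) = h(x - 24) where h(x) = x^3 - 977, and h is irreducible over Q (because 977 is not a perfect cube, so h has no rational root, and a monic cubic with no rational root is irreducible), g is also irreducible (irreducibility is preserved under the substitution x → x - 24). Hence m_α(x) = x^3 - 72x^2 + 1728x - 14801.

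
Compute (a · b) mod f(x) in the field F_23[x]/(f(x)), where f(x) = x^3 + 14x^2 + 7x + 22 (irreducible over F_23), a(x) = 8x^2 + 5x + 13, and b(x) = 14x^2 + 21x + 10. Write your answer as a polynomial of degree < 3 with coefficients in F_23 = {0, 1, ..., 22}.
a · b ≡ 10x^2 + 16x + 19 (mod f(x))

Multiply in F_23[x]: a(x)·b(x) = (8x^2 + 5x + 13)·(14x^2 + 21x + 10) = 20x^4 + 8x^3 + 22x^2 + x + 15. This has degree ≥ 3, so divide by f(x) over F_23: 20x^4 + 8x^3 + 22x^2 + x + 15 = (20x + 4)·(x^3 + 14x^2 + 7x + 22) + (10x^2 + 16x + 19). Hence a·b ≡ 10x^2 + 16x + 19 (mod f). (F_23[x]/(f) is a field with 23^3 = 12167 elements since f is irreducible of degree 3.)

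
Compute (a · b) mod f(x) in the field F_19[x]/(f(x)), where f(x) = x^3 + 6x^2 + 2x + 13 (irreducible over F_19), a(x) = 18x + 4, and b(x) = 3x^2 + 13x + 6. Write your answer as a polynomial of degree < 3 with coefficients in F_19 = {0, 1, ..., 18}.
a · b ≡ 17x^2 + 14x + 6 (mod f(x))

Multiply in F_19[x]: a(x)·b(x) = (18x + 4)·(3x^2 + 13x + 6) = 16x^3 + 18x^2 + 8x + 5. This has degree ≥ 3, so divide by f(x) over F_19: 16x^3 + 18x^2 + 8x + 5 = (16)·(x^3 + 6x^2 + 2x + 13) + (17x^2 + 14x + 6). Hence a·b ≡ 17x^2 + 14x + 6 (mod f). (F_19[x]/(f) is a field with 19^3 = 6859 elements since f is irreducible of degree 3.)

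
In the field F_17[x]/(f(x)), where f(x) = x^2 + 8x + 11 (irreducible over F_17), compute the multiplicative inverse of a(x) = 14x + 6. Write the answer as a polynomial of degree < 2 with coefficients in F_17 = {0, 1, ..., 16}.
a(x)^(-1) ≡ 15x + 14 (mod f(x))

Since f is irreducible over F_17, F_17[x]/(f) is a field and a(x) ≠ 0 has an inverse. Apply the extended Euclidean algorithm to f(x) and a(x) in F_17[x]: f(x) = (11x + 8)·a(x) + (14). The last nonzero remainder is the constant 14 = gcd(f, a) in F_17. Back-substituting through the division chain expresses 14 = s(x)·a(x) + t(x)·f(x) with s(x) ≡ 6x + 9 (mod f), so (6x + 9)·a(x) ≡ 14 (mod f). Multiplying by 14^(-1) ≡ 11 in F_17 gives a(x)^(-1) ≡ 11·(6x + 9) ≡ 15x + 14 (mod f). Check: (14x + 6)·(15x + 14) = 6x^2 + 14x + 16 ≡ 1 (mod x^2 + 8x + 11).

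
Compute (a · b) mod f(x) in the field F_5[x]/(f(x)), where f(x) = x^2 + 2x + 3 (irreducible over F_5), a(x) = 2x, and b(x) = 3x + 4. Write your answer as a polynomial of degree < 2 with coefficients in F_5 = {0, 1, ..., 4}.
a · b ≡ x + 2 (mod f(x))

Multiply in F_5[x]: a(x)·b(x) = (2x)·(3x + 4) = x^2 + 3x. This has degree ≥ 2, so divide by f(x) over F_5: x^2 + 3x = (1)·(x^2 + 2x + 3) + (x + 2). Hence a·b ≡ x + 2 (mod f). (F_5[x]/(f) is a field with 5^2 = 25 elements since f is irreducible of degree 2.)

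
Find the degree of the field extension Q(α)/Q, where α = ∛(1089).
[Q(α):Q] = 3

The minimal polynomial of α is x^3 - 1089, irreducible over Q since 1089 is not a perfect cube (so x^3 - 1089 has no rational root). Hence [Q(α):Q] = deg(m_α) = 3.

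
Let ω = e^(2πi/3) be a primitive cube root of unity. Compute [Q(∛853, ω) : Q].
[Q(∛853, ω) : Q] = 6

[Q(∛853):Q] = 3 (min poly x^3 - 853, irreducible since 853 is not a perfect cube). [Q(ω):Q] = 2 (min poly x^2 + x + 1). Since Q(∛853) ⊂ R and ω ∉ R, we have ω ∉ Q(∛853), so x^2 + x + 1 remains irreducible over Q(∛853) and [Q(∛853, ω) : Q(∛853)] = 2. By the tower law, [Q(∛853, ω) : Q] = 3 · 2 = 6. (In fact Q(∛853, ω) is the splitting field of x^3 - 853 over Q.)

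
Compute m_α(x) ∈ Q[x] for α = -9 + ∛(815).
m_α(x) = x^3 + 27x^2 + 243x - 86

Set β = α + 9 = ∛(815), so β^3 = 815. Then (α + 9)^3 - 815 = 0, i.e. α is a root of g(x) = (x + 9)^3 - 815 = x^3 + 27x^2 + 243x - 86. Since g(x) = h(x + 9) where h(x) = x^3 - 815, and h is irreducible over Q (because 815 is not a perfect cube, so h has no rational root, and a monic cubic with no rational root is irreducible), g is also irreducible (irreducibility is preserved under the substitution x → x + 9). Hence m_α(x) = x^3 + 27x^2 + 243x - 86.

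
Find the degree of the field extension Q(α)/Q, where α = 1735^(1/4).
[Q(α):Q] = 4

α is a root of x^4 - 1735. By Eisenstein's criterion at the prime p = 5 (which divides the constant term 1735 but p^2 = 25 does not, since 1735 is squarefree), x^4 - 1735 is irreducible over Q. Hence [Q(α):Q] = 4.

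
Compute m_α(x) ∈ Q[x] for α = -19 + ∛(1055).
m_α(x) = x^3 + 57x^2 + 1083x + 5804

Set β = α + 19 = ∛(1055), so β^3 = 1055. Then (α + 19)^3 - 1055 = 0, i.e. α is a root of g(x) = (x + 19)^3 - 1055 = x^3 + 57x^2 + 1083x + 5804. Since g(x) = h(x + 19) where h(x) = x^3 - 1055, and h is irreducible over Q (because 1055 is not a perfect cube, so h has no rational root, and a monic cubic with no rational root is irreducible), g is also irreducible (irreducibility is preserved under the substitution x → x + 19). Hence m_α(x) = x^3 + 57x^2 + 1083x + 5804.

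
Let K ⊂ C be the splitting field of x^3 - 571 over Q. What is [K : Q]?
[K : Q] = 6

The roots of x^3 - 571 are ∛571, ω∛571, ω^2∛571 where ω = e^(2πi/3) is a primitive cube root of unity, so K = Q(∛571, ω). Now [Q(∛571):Q] = 3 (since 571 is not a perfect cube, x^3 - 571 is irreducible) and [Q(ω):Q] = 2. Both 2 and 3 divide [K:Q], and [K:Q] ≤ 3·2 = 6, so [K:Q] = 6. (Equivalently: Q(∛571) ⊂ R but ω ∉ R, so [K : Q(∛571)] = 2.)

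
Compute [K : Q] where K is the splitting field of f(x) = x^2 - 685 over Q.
[K : Q] = 2

f(x) = x^2 - 685 factors as (x - √685)(x + √685). The splitting field is K = Q(√685). Since 685 is squarefree and > 1, it is not a perfect square, so x^2 - 685 is irreducible over Q and [Q(√685) : Q] = 2. Hence [K : Q] = 2.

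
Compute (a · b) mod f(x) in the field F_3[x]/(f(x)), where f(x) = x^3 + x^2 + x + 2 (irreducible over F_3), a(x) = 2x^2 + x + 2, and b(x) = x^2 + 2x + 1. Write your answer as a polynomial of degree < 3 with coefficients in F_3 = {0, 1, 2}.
a · b ≡ x^2 + x + 2 (mod f(x))

Multiply in F_3[x]: a(x)·b(x) = (2x^2 + x + 2)·(x^2 + 2x + 1) = 2x^4 + 2x^3 + 2x + 2. This has degree ≥ 3, so divide by f(x) over F_3: 2x^4 + 2x^3 + 2x + 2 = (2x)·(x^3 + x^2 + x + 2) + (x^2 + x + 2). Hence a·b ≡ x^2 + x + 2 (mod f). (F_3[x]/(f) is a field with 3^3 = 27 elements since f is irreducible of degree 3.)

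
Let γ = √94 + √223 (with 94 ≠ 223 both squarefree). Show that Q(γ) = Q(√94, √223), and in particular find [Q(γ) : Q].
[Q(γ) : Q] = 4 (equivalently, Q(γ) = Q(√94, √223))

Obviously Q(γ) ⊆ Q(√94, √223), and [Q(√94, √223):Q] = 4 (since 94, 223 are distinct squarefree integers > 1 with 20962 not a perfect square). To show equality we compute the minimal polynomial of γ. From γ = √94 + √223: γ^2 = 94 + 2√(20962) + 223 = 317 + 2√(20962), so γ^2 - 317 = 2√(20962); squaring, (γ^2 - 317)^2 = 4·20962, i.e. γ^4 - 634γ^2 + 100489 - 83848 = 0, i.e. γ^4 - 634γ^2 + 16641 = 0. So γ is a root of x^4 - 634x^2 + 16641. This polynomial is irreducible over Q: it has no rational root (each ±√94 ± √223 is irrational), and any factorization into two quadratics over Q would force √(20962) ∈ Q (pairing opposite roots) or √94, √223 ∈ Q (other pairings), all impossible. Hence [Q(γ):Q] = 4 = [Q(√94, √223):Q], so Q(γ) = Q(√94, √223).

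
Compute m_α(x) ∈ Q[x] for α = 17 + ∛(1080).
m_α(x) = x^3 - 51x^2 + 867x - 5993

Set β = α - 17 = ∛(1080), so β^3 = 1080. Then (α - 17)^3 - 1080 = 0, i.e. α is a root of g(x) = (x - 17)^3 - 1080 = x^3 - 51x^2 + 867x - 5993. Since g(x) = h(x - 17) where h(x) = x^3 - 1080, and h is irreducible over Q (because 1080 is not a perfect cube, so h has no rational root, and a monic cubic with no rational root is irreducible), g is also irreducible (irreducibility is preserved under the substitution x → x - 17). Hence m_α(x) = x^3 - 51x^2 + 867x - 5993.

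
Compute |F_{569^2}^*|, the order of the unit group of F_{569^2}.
|F_{569^2}^*| = 323760

F_{569^2} has 569^2 = 323761 elements; its multiplicative group consists of all nonzero elements, so |F_{569^2}^*| = 323761 - 1 = 323760. (It is cyclic since any finite subgroup of the multiplicative group of a field is cyclic.)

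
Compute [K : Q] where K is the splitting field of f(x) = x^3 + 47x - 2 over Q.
[K : Q] = 6

By the rational root test, any rational root of the monic integer polynomial f(x) = x^3 + 47x - 2 must be an integer dividing the constant term -2, i.e. one of ±{1, 2}. Evaluating: f(1) = 46, f(-1) = -50, f(2) = 100, f(-2) = -104; none is 0, so f has no rational root and is therefore irreducible over Q (a cubic with no linear factor over a field is irreducible). For an irreducible cubic, the Galois group is A_3 or S_3 according as the discriminant disc(f) = -4a^3 - 27b^2 = -4·(47)^3 - 27·(-2)^2 = -415400 is or is not a square in Q. Here disc(f) = -415400 is not a perfect square in Q, so the Galois group of f over Q is not contained in A_3 and must be all of S_3. The splitting field has degree |S_3| = 6 over Q, so [K : Q] = 6.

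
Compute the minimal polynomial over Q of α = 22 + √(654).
m_α(x) = x^2 - 44x - 170

From α - 22 = √(654), squaring gives (α - 22)^2 = 654, i.e. α^2 - 44α + 484 = 654, so α^2 - 44α - 170 = 0. The discriminant of x^2 - 44x - 170 is (-44)^2 - 4·(-170) = 1936 + 680 = 2616, and 4·(654) is not a perfect square in Q since 654 is squarefree and ≠ 1. Hence x^2 - 44x - 170 is irreducible over Q and is the minimal polynomial of α.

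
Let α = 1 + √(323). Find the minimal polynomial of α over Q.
m_α(x) = x^2 - 2x - 322

From α - 1 = √(323), squaring gives (α - 1)^2 = 323, i.e. α^2 - 2α + 1 = 323, so α^2 - 2α - 322 = 0. The discriminant of x^2 - 2x - 322 is (-2)^2 - 4·(-322) = 4 + 1288 = 1292, and 4·(323) is not a perfect square in Q since 323 is squarefree and ≠ 1. Hence x^2 - 2x - 322 is irreducible over Q and is the minimal polynomial of α.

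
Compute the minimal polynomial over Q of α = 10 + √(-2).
m_α(x) = x^2 - 20x + 102

From α - 10 = √(-2), squaring gives (α - 10)^2 = -2, i.e. α^2 - 20α + 100 = -2, so α^2 - 20α + 102 = 0. The discriminant of x^2 - 20x + 102 is (-20)^2 - 4·(102) = 400 - 408 = -8, and 4·(-2) is not a perfect square in Q since -2 is squarefree and ≠ 1. Hence x^2 - 20x + 102 is irreducible over Q and is the minimal polynomial of α.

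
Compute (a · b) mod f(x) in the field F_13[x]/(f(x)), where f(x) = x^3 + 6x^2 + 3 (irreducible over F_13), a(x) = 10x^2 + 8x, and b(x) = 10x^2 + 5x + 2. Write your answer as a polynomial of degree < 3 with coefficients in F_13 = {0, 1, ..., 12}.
a · b ≡ 7x^2 + 2x + 6 (mod f(x))

Multiply in F_13[x]: a(x)·b(x) = (10x^2 + 8x)·(10x^2 + 5x + 2) = 9x^4 + 8x^2 + 3x. This has degree ≥ 3, so divide by f(x) over F_13: 9x^4 + 8x^2 + 3x = (9x + 11)·(x^3 + 6x^2 + 3) + (7x^2 + 2x + 6). Hence a·b ≡ 7x^2 + 2x + 6 (mod f). (F_13[x]/(f) is a field with 13^3 = 2197 elements since f is irreducible of degree 3.)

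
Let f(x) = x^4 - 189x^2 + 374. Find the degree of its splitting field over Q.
[K : Q] = 4

Solving the quadratic in x^2: x^2 = (189 ± √(189^2 - 4·374))/2 = (189 ± √34225)/2 = (189 ± 185)/2, giving x^2 = 187 or x^2 = 2. So f(x) = (x^2 - 187)(x^2 - 2) and the roots of f are ±√187, ±√2. Hence the splitting field is K = Q(√187, √2). Since 187 and 2 are distinct squarefree integers > 1, their product 374 is not a perfect square, so √2 ∉ Q(√187). By the tower law [K:Q] = [Q(√187,√2):Q(√187)] · [Q(√187):Q] = 2 · 2 = 4.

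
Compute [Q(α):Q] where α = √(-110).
[Q(α):Q] = 2

[Q(α):Q] equals the degree of the minimal polynomial of α. Here α^2 = -110 and x^2 + 110 is irreducible (d = -110 is squarefree, ≠ 1, hence not a square), so deg(m_α) = 2. Thus [Q(α):Q] = 2.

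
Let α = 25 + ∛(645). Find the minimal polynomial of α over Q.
m_α(x) = x^3 - 75x^2 + 1875x - 16270

Set β = α - 25 = ∛(645), so β^3 = 645. Then (α - 25)^3 - 645 = 0, i.e. α is a root of g(x) = (x - 25)^3 - 645 = x^3 - 75x^2 + 1875x - 16270. Since g(x) = h(x - 25) where h(x) = x^3 - 645, and h is irreducible over Q (because 645 is not a perfect cube, so h has no rational root, and a monic cubic with no rational root is irreducible), g is also irreducible (irreducibility is preserved under the substitution x → x - 25). Hence m_α(x) = x^3 - 75x^2 + 1875x - 16270.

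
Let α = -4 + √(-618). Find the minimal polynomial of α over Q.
m_α(x) = x^2 + 8x + 634

From α + 4 = √(-618), squaring gives (α + 4)^2 = -618, i.e. α^2 + 8α + 16 = -618, so α^2 + 8α + 634 = 0. The discriminant of x^2 + 8x + 634 is (8)^2 - 4·(634) = 64 - 2536 = -2472, and 4·(-618) is not a perfect square in Q since -618 is squarefree and ≠ 1. Hence x^2 + 8x + 634 is irreducible over Q and is the minimal polynomial of α.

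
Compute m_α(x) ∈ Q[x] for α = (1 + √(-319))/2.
m_α(x) = x^2 - x + 80

From 2α - 1 = √(-319), squaring gives (2α - 1)^2 = -319, i.e. 4α^2 - 4α + 1 = -319, so α^2 - α + (1 + 319)/4 = 0. Since -319 ≡ 1 (mod 4), (1 + 319)/4 = 80 ∈ Z. The polynomial x^2 - x + 80 has discriminant 1 - 4·(80) = -319, which is not a perfect square in Q (d = -319 is squarefree and ≠ 1), so x^2 - x + 80 is irreducible over Q. It is the minimal polynomial of α.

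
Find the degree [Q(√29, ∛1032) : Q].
[Q(√29, ∛1032) : Q] = 6

Let L = Q(√29, ∛1032). Since Q(√29) ⊂ L and [Q(√29):Q] = 2, the tower law gives 2 | [L:Q]. Likewise Q(∛1032) ⊂ L with [Q(∛1032):Q] = 3 (because 1032 is not a perfect cube), so 3 | [L:Q]. As gcd(2,3) = 1, [L:Q] is divisible by 6. Conversely L is generated over Q by √29 and ∛1032, so [L:Q] ≤ 2·3 = 6. Therefore [Q(√29, ∛1032) : Q] = 6.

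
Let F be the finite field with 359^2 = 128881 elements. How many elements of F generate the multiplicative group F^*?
There are φ(128880) = 34176 primitive elements

F_q^* is cyclic of order q - 1 = 128880. A cyclic group of order m has exactly φ(m) generators. Here m = 128880 = 2^4 · 3^2 · 5 · 179, so the number of primitive elements is φ(128880) = 34176.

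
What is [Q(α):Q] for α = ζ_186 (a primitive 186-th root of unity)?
[Q(α):Q] = 60

The minimal polynomial of ζ_186 over Q is the 186-th cyclotomic polynomial Φ_186(x), which is irreducible over Q and has degree φ(186) = 60. Hence [Q(α):Q] = φ(186) = 60.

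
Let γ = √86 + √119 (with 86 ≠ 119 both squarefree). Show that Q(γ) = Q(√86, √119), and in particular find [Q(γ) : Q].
[Q(γ) : Q] = 4 (equivalently, Q(γ) = Q(√86, √119))

Obviously Q(γ) ⊆ Q(√86, √119), and [Q(√86, √119):Q] = 4 (since 86, 119 are distinct squarefree integers > 1 with 10234 not a perfect square). To show equality we compute the minimal polynomial of γ. From γ = √86 + √119: γ^2 = 86 + 2√(10234) + 119 = 205 + 2√(10234), so γ^2 - 205 = 2√(10234); squaring, (γ^2 - 205)^2 = 4·10234, i.e. γ^4 - 410γ^2 + 42025 - 40936 = 0, i.e. γ^4 - 410γ^2 + 1089 = 0. So γ is a root of x^4 - 410x^2 + 1089. This polynomial is irreducible over Q: it has no rational root (each ±√86 ± √119 is irrational), and any factorization into two quadratics over Q would force √(10234) ∈ Q (pairing opposite roots) or √86, √119 ∈ Q (other pairings), all impossible. Hence [Q(γ):Q] = 4 = [Q(√86, √119):Q], so Q(γ) = Q(√86, √119).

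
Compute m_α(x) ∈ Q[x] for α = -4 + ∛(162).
m_α(x) = x^3 + 12x^2 + 48x - 98

Set β = α + 4 = ∛(162), so β^3 = 162. Then (α + 4)^3 - 162 = 0, i.e. α is a root of g(x) = (x + 4)^3 - 162 = x^3 + 12x^2 + 48x - 98. Since g(x) = h(x + 4) where h(x) = x^3 - 162, and h is irreducible over Q (because 162 is not a perfect cube, so h has no rational root, and a monic cubic with no rational root is irreducible), g is also irreducible (irreducibility is preserved under the substitution x → x + 4). Hence m_α(x) = x^3 + 12x^2 + 48x - 98.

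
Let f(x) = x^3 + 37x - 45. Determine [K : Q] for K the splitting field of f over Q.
[K : Q] = 6

By the rational root test, any rational root of the monic integer polynomial f(x) = x^3 + 37x - 45 must be an integer dividing the constant term -45, i.e. one of ±{1, 3, 5, 9, 15, 45}. Evaluating: f(1) = -7, f(-1) = -83, f(3) = 93, f(-3) = -183, f(5) = 265, f(-5) = -355, f(9) = 1017, f(-9) = -1107, f(15) = 3885, f(-15) = -3975, f(45) = 92745, f(-45) = -92835; none is 0, so f has no rational root and is therefore irreducible over Q (a cubic with no linear factor over a field is irreducible). For an irreducible cubic, the Galois group is A_3 or S_3 according as the discriminant disc(f) = -4a^3 - 27b^2 = -4·(37)^3 - 27·(-45)^2 = -257287 is or is not a square in Q. Here disc(f) = -257287 is not a perfect square in Q, so the Galois group of f over Q is not contained in A_3 and must be all of S_3. The splitting field has degree |S_3| = 6 over Q, so [K : Q] = 6.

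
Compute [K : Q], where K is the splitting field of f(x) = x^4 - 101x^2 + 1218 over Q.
[K : Q] = 4

Solving the quadratic in x^2: x^2 = (101 ± √(101^2 - 4·1218))/2 = (101 ± √5329)/2 = (101 ± 73)/2, giving x^2 = 87 or x^2 = 14. So f(x) = (x^2 - 87)(x^2 - 14) and the roots of f are ±√87, ±√14. Hence the splitting field is K = Q(√87, √14). Since 87 and 14 are distinct squarefree integers > 1, their product 1218 is not a perfect square, so √14 ∉ Q(√87). By the tower law [K:Q] = [Q(√87,√14):Q(√87)] · [Q(√87):Q] = 2 · 2 = 4.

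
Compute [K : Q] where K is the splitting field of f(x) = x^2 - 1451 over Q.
[K : Q] = 2

f(x) = x^2 - 1451 factors as (x - √1451)(x + √1451). The splitting field is K = Q(√1451). Since 1451 is squarefree and > 1, it is not a perfect square, so x^2 - 1451 is irreducible over Q and [Q(√1451) : Q] = 2. Hence [K : Q] = 2.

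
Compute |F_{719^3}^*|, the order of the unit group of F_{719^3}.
|F_{719^3}^*| = 371694958

F_{719^3} has 719^3 = 371694959 elements; its multiplicative group consists of all nonzero elements, so |F_{719^3}^*| = 371694959 - 1 = 371694958. (It is cyclic since any finite subgroup of the multiplicative group of a field is cyclic.)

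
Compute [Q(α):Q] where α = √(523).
[Q(α):Q] = 2

[Q(α):Q] equals the degree of the minimal polynomial of α. Here α^2 = 523 and x^2 - 523 is irreducible (d = 523 is squarefree, ≠ 1, hence not a square), so deg(m_α) = 2. Thus [Q(α):Q] = 2.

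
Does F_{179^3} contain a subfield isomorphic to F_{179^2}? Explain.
No: F_{179^2} is not a subfield of F_{179^3}

F_{p^m} embeds in F_{p^n} iff m | n. Here 2 ∤ 3 (since 3 = 1·2 + 1 with remainder 1 ≠ 0), so F_{179^2} is not a subfield of F_{179^3}. Equivalently: if it were, the tower law would give 2 = [F_{179^2}:F_179] dividing [F_{179^3}:F_179] = 3, contradiction.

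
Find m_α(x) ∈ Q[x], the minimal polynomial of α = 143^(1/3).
m_α(x) = x^3 - 143

α satisfies α^3 = 143, so x^3 - 143 annihilates α. By the rational root test, a rational root p/q (in lowest terms) of x^3 - 143 would satisfy p^3 = 143 q^3, forcing q = 1 and p^3 = 143; but 143 is not a perfect cube, contradiction. A monic cubic over Q with no rational root is irreducible (any nontrivial factorization would include a linear factor). Hence x^3 - 143 is the minimal polynomial of α, and in particular [Q(α):Q] = 3.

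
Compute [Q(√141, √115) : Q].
[Q(√141, √115) : Q] = 4

[Q(√141):Q] = 2 (min poly x^2 - 141, irreducible since 141 is squarefree > 1). For the top step, suppose √115 ∈ Q(√141), say √115 = c + d√141 with c, d ∈ Q. Squaring: 115 = c^2 + 141d^2 + 2cd√141. Since √141 ∉ Q this forces 2cd = 0. If d = 0 then √115 = c ∈ Q, contradicting 115 squarefree > 1. If c = 0 then 115 = 141d^2, so 141·115 = (141d)^2 is a perfect square in Q — but 141·115 = 16215 is not a perfect square (since 141 and 115 are distinct squarefree integers). Contradiction. Hence √115 ∉ Q(√141), so x^2 - 115 stays irreducible over Q(√141) and [Q(√141, √115) : Q(√141)] = 2. By the tower law, [Q(√141, √115) : Q] = 2 · 2 = 4.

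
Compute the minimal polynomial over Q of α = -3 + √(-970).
m_α(x) = x^2 + 6x + 979

From α + 3 = √(-970), squaring gives (α + 3)^2 = -970, i.e. α^2 + 6α + 9 = -970, so α^2 + 6α + 979 = 0. The discriminant of x^2 + 6x + 979 is (6)^2 - 4·(979) = 36 - 3916 = -3880, and 4·(-970) is not a perfect square in Q since -970 is squarefree and ≠ 1. Hence x^2 + 6x + 979 is irreducible over Q and is the minimal polynomial of α.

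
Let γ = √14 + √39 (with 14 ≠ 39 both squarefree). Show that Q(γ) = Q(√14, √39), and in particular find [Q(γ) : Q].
[Q(γ) : Q] = 4 (equivalently, Q(γ) = Q(√14, √39))

Obviously Q(γ) ⊆ Q(√14, √39), and [Q(√14, √39):Q] = 4 (since 14, 39 are distinct squarefree integers > 1 with 546 not a perfect square). To show equality we compute the minimal polynomial of γ. From γ = √14 + √39: γ^2 = 14 + 2√(546) + 39 = 53 + 2√(546), so γ^2 - 53 = 2√(546); squaring, (γ^2 - 53)^2 = 4·546, i.e. γ^4 - 106γ^2 + 2809 - 2184 = 0, i.e. γ^4 - 106γ^2 + 625 = 0. So γ is a root of x^4 - 106x^2 + 625. This polynomial is irreducible over Q: it has no rational root (each ±√14 ± √39 is irrational), and any factorization into two quadratics over Q would force √(546) ∈ Q (pairing opposite roots) or √14, √39 ∈ Q (other pairings), all impossible. Hence [Q(γ):Q] = 4 = [Q(√14, √39):Q], so Q(γ) = Q(√14, √39).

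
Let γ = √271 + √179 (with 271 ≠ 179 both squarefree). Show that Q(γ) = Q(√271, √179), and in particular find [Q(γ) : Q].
[Q(γ) : Q] = 4 (equivalently, Q(γ) = Q(√271, √179))

Obviously Q(γ) ⊆ Q(√271, √179), and [Q(√271, √179):Q] = 4 (since 271, 179 are distinct squarefree integers > 1 with 48509 not a perfect square). To show equality we compute the minimal polynomial of γ. From γ = √271 + √179: γ^2 = 271 + 2√(48509) + 179 = 450 + 2√(48509), so γ^2 - 450 = 2√(48509); squaring, (γ^2 - 450)^2 = 4·48509, i.e. γ^4 - 900γ^2 + 202500 - 194036 = 0, i.e. γ^4 - 900γ^2 + 8464 = 0. So γ is a root of x^4 - 900x^2 + 8464. This polynomial is irreducible over Q: it has no rational root (each ±√271 ± √179 is irrational), and any factorization into two quadratics over Q would force √(48509) ∈ Q (pairing opposite roots) or √271, √179 ∈ Q (other pairings), all impossible. Hence [Q(γ):Q] = 4 = [Q(√271, √179):Q], so Q(γ) = Q(√271, √179).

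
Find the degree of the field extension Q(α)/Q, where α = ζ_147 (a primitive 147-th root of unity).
[Q(α):Q] = 84

The minimal polynomial of ζ_147 over Q is the 147-th cyclotomic polynomial Φ_147(x), which is irreducible over Q and has degree φ(147) = 84. Hence [Q(α):Q] = φ(147) = 84.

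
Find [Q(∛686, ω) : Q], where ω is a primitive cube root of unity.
[Q(∛686, ω) : Q] = 6

[Q(∛686):Q] = 3 (min poly x^3 - 686, irreducible since 686 is not a perfect cube). [Q(ω):Q] = 2 (min poly x^2 + x + 1). Since Q(∛686) ⊂ R and ω ∉ R, we have ω ∉ Q(∛686), so x^2 + x + 1 remains irreducible over Q(∛686) and [Q(∛686, ω) : Q(∛686)] = 2. By the tower law, [Q(∛686, ω) : Q] = 3 · 2 = 6. (In fact Q(∛686, ω) is the splitting field of x^3 - 686 over Q.)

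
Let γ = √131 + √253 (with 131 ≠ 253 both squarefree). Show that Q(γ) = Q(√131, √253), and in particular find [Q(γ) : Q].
[Q(γ) : Q] = 4 (equivalently, Q(γ) = Q(√131, √253))

Obviously Q(γ) ⊆ Q(√131, √253), and [Q(√131, √253):Q] = 4 (since 131, 253 are distinct squarefree integers > 1 with 33143 not a perfect square). To show equality we compute the minimal polynomial of γ. From γ = √131 + √253: γ^2 = 131 + 2√(33143) + 253 = 384 + 2√(33143), so γ^2 - 384 = 2√(33143); squaring, (γ^2 - 384)^2 = 4·33143, i.e. γ^4 - 768γ^2 + 147456 - 132572 = 0, i.e. γ^4 - 768γ^2 + 14884 = 0. So γ is a root of x^4 - 768x^2 + 14884. This polynomial is irreducible over Q: it has no rational root (each ±√131 ± √253 is irrational), and any factorization into two quadratics over Q would force √(33143) ∈ Q (pairing opposite roots) or √131, √253 ∈ Q (other pairings), all impossible. Hence [Q(γ):Q] = 4 = [Q(√131, √253):Q], so Q(γ) = Q(√131, √253).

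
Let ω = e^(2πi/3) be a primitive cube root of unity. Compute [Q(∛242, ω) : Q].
[Q(∛242, ω) : Q] = 6

[Q(∛242):Q] = 3 (min poly x^3 - 242, irreducible since 242 is not a perfect cube). [Q(ω):Q] = 2 (min poly x^2 + x + 1). Since Q(∛242) ⊂ R and ω ∉ R, we have ω ∉ Q(∛242), so x^2 + x + 1 remains irreducible over Q(∛242) and [Q(∛242, ω) : Q(∛242)] = 2. By the tower law, [Q(∛242, ω) : Q] = 3 · 2 = 6. (In fact Q(∛242, ω) is the splitting field of x^3 - 242 over Q.)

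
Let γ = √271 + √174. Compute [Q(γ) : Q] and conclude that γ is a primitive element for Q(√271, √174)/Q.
[Q(γ) : Q] = 4 (equivalently, Q(γ) = Q(√271, √174))

Obviously Q(γ) ⊆ Q(√271, √174), and [Q(√271, √174):Q] = 4 (since 271, 174 are distinct squarefree integers > 1 with 47154 not a perfect square). To show equality we compute the minimal polynomial of γ. From γ = √271 + √174: γ^2 = 271 + 2√(47154) + 174 = 445 + 2√(47154), so γ^2 - 445 = 2√(47154); squaring, (γ^2 - 445)^2 = 4·47154, i.e. γ^4 - 890γ^2 + 198025 - 188616 = 0, i.e. γ^4 - 890γ^2 + 9409 = 0. So γ is a root of x^4 - 890x^2 + 9409. This polynomial is irreducible over Q: it has no rational root (each ±√271 ± √174 is irrational), and any factorization into two quadratics over Q would force √(47154) ∈ Q (pairing opposite roots) or √271, √174 ∈ Q (other pairings), all impossible. Hence [Q(γ):Q] = 4 = [Q(√271, √174):Q], so Q(γ) = Q(√271, √174).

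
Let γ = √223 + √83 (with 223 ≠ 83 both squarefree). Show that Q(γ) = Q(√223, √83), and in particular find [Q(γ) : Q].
[Q(γ) : Q] = 4 (equivalently, Q(γ) = Q(√223, √83))

Obviously Q(γ) ⊆ Q(√223, √83), and [Q(√223, √83):Q] = 4 (since 223, 83 are distinct squarefree integers > 1 with 18509 not a perfect square). To show equality we compute the minimal polynomial of γ. From γ = √223 + √83: γ^2 = 223 + 2√(18509) + 83 = 306 + 2√(18509), so γ^2 - 306 = 2√(18509); squaring, (γ^2 - 306)^2 = 4·18509, i.e. γ^4 - 612γ^2 + 93636 - 74036 = 0, i.e. γ^4 - 612γ^2 + 19600 = 0. So γ is a root of x^4 - 612x^2 + 19600. This polynomial is irreducible over Q: it has no rational root (each ±√223 ± √83 is irrational), and any factorization into two quadratics over Q would force √(18509) ∈ Q (pairing opposite roots) or √223, √83 ∈ Q (other pairings), all impossible. Hence [Q(γ):Q] = 4 = [Q(√223, √83):Q], so Q(γ) = Q(√223, √83).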